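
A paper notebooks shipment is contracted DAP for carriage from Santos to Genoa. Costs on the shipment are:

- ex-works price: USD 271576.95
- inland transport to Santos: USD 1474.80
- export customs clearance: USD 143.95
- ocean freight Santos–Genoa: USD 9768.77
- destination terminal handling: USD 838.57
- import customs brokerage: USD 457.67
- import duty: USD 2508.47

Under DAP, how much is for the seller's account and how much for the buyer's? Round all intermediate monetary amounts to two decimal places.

DAP: the seller bears all costs to the named destination except import duty and clearance.
Seller's account: goods 271576.95 + inland to port 1474.80 + export clearance 143.95 + freight 9768.77 + destination terminal 838.57 = 283803.04
Buyer's account: brokerage 457.67 + duty 2508.47 = 2966.14

Seller: USD 283803.04; buyer: USD 2966.14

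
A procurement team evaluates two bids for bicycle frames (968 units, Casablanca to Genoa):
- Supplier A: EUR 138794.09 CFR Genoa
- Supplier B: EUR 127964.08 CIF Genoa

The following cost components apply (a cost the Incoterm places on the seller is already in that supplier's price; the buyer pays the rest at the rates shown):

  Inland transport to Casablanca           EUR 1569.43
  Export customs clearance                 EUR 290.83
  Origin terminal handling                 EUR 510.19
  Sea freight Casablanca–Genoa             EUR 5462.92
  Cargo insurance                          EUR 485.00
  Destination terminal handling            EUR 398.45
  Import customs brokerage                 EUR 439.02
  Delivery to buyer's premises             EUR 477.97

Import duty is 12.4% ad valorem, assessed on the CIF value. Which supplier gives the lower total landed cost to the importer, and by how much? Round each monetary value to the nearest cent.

Supplier B is cheaper by EUR 12718.07

Supplier A (CFR):
CIF value = CFR price + insurance = 138794.09 + 485.00 = 139279.09
Import duty = 139279.09 × 12.4% = 17270.61
Buyer bears (A): 485.00 + 398.45 + 439.02 + 477.97 = 1800.44
Landed cost (A) = invoice 138794.09 + 1800.44 + duty 17270.61 = 157865.14
Supplier B (CIF):
The CIF price already equals the CIF value: 127964.08
Import duty = 127964.08 × 12.4% = 15867.55
Buyer bears (B): 398.45 + 439.02 + 477.97 = 1315.44
Landed cost (B) = invoice 127964.08 + 1315.44 + duty 15867.55 = 145147.07
Difference = |157865.14 − 145147.07| = 12718.07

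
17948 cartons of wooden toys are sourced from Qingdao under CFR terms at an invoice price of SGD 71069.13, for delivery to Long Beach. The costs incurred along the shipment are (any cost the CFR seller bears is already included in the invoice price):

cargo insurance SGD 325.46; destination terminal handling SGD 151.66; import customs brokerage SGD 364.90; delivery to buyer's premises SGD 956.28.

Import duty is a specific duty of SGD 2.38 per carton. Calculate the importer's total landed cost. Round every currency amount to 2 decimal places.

Total landed cost: SGD 115583.67

CFR: the seller pays costs through ocean freight to the destination port, but not insurance.
CIF value = CFR price + insurance = 71069.13 + 325.46 = 71394.59
Import duty = 17948 × 2.38 = 42716.24
Buyer bears: insurance 325.46 + destination terminal 151.66 + brokerage 364.90 + delivery 956.28 + duty 42716.24 = 44514.54
Landed cost = invoice 71069.13 + 44514.54 = 115583.67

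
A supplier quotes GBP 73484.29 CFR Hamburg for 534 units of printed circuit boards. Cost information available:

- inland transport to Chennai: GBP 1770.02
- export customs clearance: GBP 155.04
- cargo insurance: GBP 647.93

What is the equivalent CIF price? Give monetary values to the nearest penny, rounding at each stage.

Not relevant to the conversion: export clearance, inland to port — on the seller under both CFR and CIF; already in the CFR price and stays in the CIF price.
From CFR to CIF, the seller additionally bears: insurance.
CIF price = 73484.29 + 647.93 = 74132.22

CIF price: GBP 74132.22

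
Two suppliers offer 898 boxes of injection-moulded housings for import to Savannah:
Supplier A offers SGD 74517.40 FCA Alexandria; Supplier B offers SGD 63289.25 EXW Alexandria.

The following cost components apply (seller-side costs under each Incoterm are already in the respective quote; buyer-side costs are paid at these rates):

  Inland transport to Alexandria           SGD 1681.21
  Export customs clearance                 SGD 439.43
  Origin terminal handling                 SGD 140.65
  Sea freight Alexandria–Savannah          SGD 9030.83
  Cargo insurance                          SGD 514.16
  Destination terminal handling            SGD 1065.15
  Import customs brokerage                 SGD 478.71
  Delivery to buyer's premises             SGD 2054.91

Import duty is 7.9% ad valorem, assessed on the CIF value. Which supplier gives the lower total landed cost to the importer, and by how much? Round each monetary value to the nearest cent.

Supplier B is cheaper by SGD 9827.00

Supplier A (FCA):
CIF value = FCA price + origin terminal + freight + insurance = 74517.40 + 140.65 + 9030.83 + 514.16 = 84203.04
Import duty = 84203.04 × 7.9% = 6652.04
Buyer bears (A): 140.65 + 9030.83 + 514.16 + 1065.15 + 478.71 + 2054.91 = 13284.41
Landed cost (A) = invoice 74517.40 + 13284.41 + duty 6652.04 = 94453.85
Supplier B (EXW):
CIF value = EXW price + inland to port + export clearance + origin terminal + freight + insurance = 63289.25 + 1681.21 + 439.43 + 140.65 + 9030.83 + 514.16 = 75095.53
Import duty = 75095.53 × 7.9% = 5932.55
Buyer bears (B): 1681.21 + 439.43 + 140.65 + 9030.83 + 514.16 + 1065.15 + 478.71 + 2054.91 = 15405.05
Landed cost (B) = invoice 63289.25 + 15405.05 + duty 5932.55 = 84626.85
Difference = |94453.85 − 84626.85| = 9827.00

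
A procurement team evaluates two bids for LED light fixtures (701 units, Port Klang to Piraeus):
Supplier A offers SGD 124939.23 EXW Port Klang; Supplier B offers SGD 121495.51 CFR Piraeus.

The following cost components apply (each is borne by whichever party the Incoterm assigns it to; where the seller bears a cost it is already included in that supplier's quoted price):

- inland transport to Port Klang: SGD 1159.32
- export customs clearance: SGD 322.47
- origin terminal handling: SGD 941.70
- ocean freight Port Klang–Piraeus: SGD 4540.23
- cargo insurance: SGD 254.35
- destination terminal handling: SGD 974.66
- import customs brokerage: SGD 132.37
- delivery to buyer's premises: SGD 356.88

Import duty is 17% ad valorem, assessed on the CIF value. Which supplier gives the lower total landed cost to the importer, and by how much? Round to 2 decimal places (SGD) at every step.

Supplier A (EXW):
CIF value = EXW price + inland to port + export clearance + origin terminal + freight + insurance = 124939.23 + 1159.32 + 322.47 + 941.70 + 4540.23 + 254.35 = 132157.30
Import duty = 132157.30 × 17% = 22466.74
Buyer bears (A): 1159.32 + 322.47 + 941.70 + 4540.23 + 254.35 + 974.66 + 132.37 + 356.88 = 8681.98
Landed cost (A) = invoice 124939.23 + 8681.98 + duty 22466.74 = 156087.95
Supplier B (CFR):
CIF value = CFR price + insurance = 121495.51 + 254.35 = 121749.86
Import duty = 121749.86 × 17% = 20697.48
Buyer bears (B): 254.35 + 974.66 + 132.37 + 356.88 = 1718.26
Landed cost (B) = invoice 121495.51 + 1718.26 + duty 20697.48 = 143911.25
Difference = |156087.95 − 143911.25| = 12176.70

Supplier B is cheaper by SGD 12176.70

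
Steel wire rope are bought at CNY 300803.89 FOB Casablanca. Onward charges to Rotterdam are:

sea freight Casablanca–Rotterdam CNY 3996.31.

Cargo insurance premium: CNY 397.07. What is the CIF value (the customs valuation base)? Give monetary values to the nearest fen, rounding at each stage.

CIF = FOB price + freight + insurance
CIF = 300803.89 + 3996.31 + 397.07 = 305197.27

CIF value: CNY 305197.27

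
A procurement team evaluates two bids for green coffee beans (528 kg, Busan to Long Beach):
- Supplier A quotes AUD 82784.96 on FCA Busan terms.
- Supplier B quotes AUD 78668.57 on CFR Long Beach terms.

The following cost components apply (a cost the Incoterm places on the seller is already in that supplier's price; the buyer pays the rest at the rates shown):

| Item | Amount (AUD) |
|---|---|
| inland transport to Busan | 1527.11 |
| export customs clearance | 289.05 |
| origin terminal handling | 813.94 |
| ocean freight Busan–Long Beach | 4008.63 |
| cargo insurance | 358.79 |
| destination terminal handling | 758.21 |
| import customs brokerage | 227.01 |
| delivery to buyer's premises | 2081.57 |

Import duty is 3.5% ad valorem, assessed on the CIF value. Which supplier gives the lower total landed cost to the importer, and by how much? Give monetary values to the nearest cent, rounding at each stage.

Supplier A (FCA):
CIF value = FCA price + origin terminal + freight + insurance = 82784.96 + 813.94 + 4008.63 + 358.79 = 87966.32
Import duty = 87966.32 × 3.5% = 3078.82
Buyer bears (A): 813.94 + 4008.63 + 358.79 + 758.21 + 227.01 + 2081.57 = 8248.15
Landed cost (A) = invoice 82784.96 + 8248.15 + duty 3078.82 = 94111.93
Supplier B (CFR):
CIF value = CFR price + insurance = 78668.57 + 358.79 = 79027.36
Import duty = 79027.36 × 3.5% = 2765.96
Buyer bears (B): 358.79 + 758.21 + 227.01 + 2081.57 = 3425.58
Landed cost (B) = invoice 78668.57 + 3425.58 + duty 2765.96 = 84860.11
Difference = |94111.93 − 84860.11| = 9251.82

Supplier B is cheaper by AUD 9251.82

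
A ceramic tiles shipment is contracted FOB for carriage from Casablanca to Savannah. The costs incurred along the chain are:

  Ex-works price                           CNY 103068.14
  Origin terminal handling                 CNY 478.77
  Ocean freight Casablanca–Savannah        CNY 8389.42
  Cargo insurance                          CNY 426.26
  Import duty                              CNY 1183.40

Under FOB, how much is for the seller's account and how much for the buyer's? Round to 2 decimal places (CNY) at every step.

FOB: the seller bears costs until goods are on board at the origin port; the buyer bears freight, insurance and all costs thereafter.
Seller's account: goods 103068.14 + origin terminal 478.77 = 103546.91
Buyer's account: freight 8389.42 + insurance 426.26 + duty 1183.40 = 9999.08

Seller: CNY 103546.91; buyer: CNY 9999.08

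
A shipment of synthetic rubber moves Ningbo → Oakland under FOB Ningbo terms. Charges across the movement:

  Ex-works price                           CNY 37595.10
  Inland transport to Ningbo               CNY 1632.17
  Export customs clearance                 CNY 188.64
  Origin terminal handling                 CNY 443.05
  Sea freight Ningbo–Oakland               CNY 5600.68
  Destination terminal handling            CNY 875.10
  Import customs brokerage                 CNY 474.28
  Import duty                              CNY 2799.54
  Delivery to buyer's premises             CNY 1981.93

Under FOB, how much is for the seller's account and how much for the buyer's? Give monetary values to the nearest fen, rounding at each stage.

Seller: CNY 39858.96; buyer: CNY 11731.53

FOB: the seller bears costs until goods are on board at the origin port; the buyer bears freight, insurance and all costs thereafter.
Seller's account: goods 37595.10 + inland to port 1632.17 + export clearance 188.64 + origin terminal 443.05 = 39858.96
Buyer's account: freight 5600.68 + destination terminal 875.10 + brokerage 474.28 + duty 2799.54 + delivery 1981.93 = 11731.53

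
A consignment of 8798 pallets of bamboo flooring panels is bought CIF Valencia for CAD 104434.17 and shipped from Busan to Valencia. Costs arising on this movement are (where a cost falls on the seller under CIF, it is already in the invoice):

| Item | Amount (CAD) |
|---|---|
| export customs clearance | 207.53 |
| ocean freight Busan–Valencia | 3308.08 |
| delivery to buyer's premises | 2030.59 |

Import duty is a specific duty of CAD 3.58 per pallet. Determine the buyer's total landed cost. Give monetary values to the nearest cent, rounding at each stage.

Total landed cost: CAD 137961.60

CIF: the seller pays costs through ocean freight and marine insurance to the destination port.
Already in the invoice (seller's account under CIF): export clearance, freight — exclude.
The CIF price already equals the CIF value: 104434.17
Import duty = 8798 × 3.58 = 31496.84
Buyer bears: delivery 2030.59 + duty 31496.84 = 33527.43
Landed cost = invoice 104434.17 + 33527.43 = 137961.60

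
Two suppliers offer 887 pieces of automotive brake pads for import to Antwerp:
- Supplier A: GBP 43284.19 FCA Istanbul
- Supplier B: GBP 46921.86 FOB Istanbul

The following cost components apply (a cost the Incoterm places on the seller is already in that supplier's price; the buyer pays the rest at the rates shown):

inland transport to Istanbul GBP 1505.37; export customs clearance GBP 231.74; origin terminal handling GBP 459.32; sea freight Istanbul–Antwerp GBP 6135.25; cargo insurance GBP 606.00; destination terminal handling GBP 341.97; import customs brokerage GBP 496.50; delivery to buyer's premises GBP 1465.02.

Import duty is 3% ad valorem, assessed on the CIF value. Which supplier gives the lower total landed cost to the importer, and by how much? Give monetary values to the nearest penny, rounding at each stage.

Supplier A (FCA):
CIF value = FCA price + origin terminal + freight + insurance = 43284.19 + 459.32 + 6135.25 + 606.00 = 50484.76
Import duty = 50484.76 × 3% = 1514.54
Buyer bears (A): 459.32 + 6135.25 + 606.00 + 341.97 + 496.50 + 1465.02 = 9504.06
Landed cost (A) = invoice 43284.19 + 9504.06 + duty 1514.54 = 54302.79
Supplier B (FOB):
CIF value = FOB price + freight + insurance = 46921.86 + 6135.25 + 606.00 = 53663.11
Import duty = 53663.11 × 3% = 1609.89
Buyer bears (B): 6135.25 + 606.00 + 341.97 + 496.50 + 1465.02 = 9044.74
Landed cost (B) = invoice 46921.86 + 9044.74 + duty 1609.89 = 57576.49
Difference = |54302.79 − 57576.49| = 3273.70

Supplier A is cheaper by GBP 3273.70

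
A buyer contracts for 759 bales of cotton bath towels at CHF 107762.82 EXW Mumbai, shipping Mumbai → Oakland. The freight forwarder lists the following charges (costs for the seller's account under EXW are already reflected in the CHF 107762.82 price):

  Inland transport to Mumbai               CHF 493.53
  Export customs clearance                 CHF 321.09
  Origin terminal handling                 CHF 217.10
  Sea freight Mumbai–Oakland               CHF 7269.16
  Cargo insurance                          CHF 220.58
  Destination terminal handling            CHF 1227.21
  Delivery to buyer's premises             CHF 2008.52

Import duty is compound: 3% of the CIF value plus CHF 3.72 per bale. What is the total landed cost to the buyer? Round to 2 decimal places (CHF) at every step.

EXW: the seller makes goods available at their premises; the buyer bears all onward costs.
CIF value = EXW price + inland to port + export clearance + origin terminal + freight + insurance = 107762.82 + 493.53 + 321.09 + 217.10 + 7269.16 + 220.58 = 116284.28
Ad valorem component: 116284.28 × 3% = 3488.53
Specific component: 759 × 3.72 = 2823.48
Import duty = 3488.53 + 2823.48 = 6312.01
Buyer bears: inland to port 493.53 + export clearance 321.09 + origin terminal 217.10 + freight 7269.16 + insurance 220.58 + destination terminal 1227.21 + delivery 2008.52 + duty 6312.01 = 18069.20
Landed cost = invoice 107762.82 + 18069.20 = 125832.02

Total landed cost: CHF 125832.02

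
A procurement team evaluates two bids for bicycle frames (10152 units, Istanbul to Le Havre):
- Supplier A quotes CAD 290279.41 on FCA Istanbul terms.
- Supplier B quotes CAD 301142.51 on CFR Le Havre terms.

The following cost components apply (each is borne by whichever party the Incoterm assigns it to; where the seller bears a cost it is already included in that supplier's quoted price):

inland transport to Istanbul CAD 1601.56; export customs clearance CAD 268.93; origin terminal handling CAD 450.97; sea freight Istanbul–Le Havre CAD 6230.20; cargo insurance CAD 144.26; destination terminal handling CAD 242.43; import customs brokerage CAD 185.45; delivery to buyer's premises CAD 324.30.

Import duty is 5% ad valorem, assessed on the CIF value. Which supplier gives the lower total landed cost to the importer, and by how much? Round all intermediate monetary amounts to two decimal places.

Supplier A (FCA):
CIF value = FCA price + origin terminal + freight + insurance = 290279.41 + 450.97 + 6230.20 + 144.26 = 297104.84
Import duty = 297104.84 × 5% = 14855.24
Buyer bears (A): 450.97 + 6230.20 + 144.26 + 242.43 + 185.45 + 324.30 = 7577.61
Landed cost (A) = invoice 290279.41 + 7577.61 + duty 14855.24 = 312712.26
Supplier B (CFR):
CIF value = CFR price + insurance = 301142.51 + 144.26 = 301286.77
Import duty = 301286.77 × 5% = 15064.34
Buyer bears (B): 144.26 + 242.43 + 185.45 + 324.30 = 896.44
Landed cost (B) = invoice 301142.51 + 896.44 + duty 15064.34 = 317103.29
Difference = |312712.26 − 317103.29| = 4391.03

Supplier A is cheaper by CAD 4391.03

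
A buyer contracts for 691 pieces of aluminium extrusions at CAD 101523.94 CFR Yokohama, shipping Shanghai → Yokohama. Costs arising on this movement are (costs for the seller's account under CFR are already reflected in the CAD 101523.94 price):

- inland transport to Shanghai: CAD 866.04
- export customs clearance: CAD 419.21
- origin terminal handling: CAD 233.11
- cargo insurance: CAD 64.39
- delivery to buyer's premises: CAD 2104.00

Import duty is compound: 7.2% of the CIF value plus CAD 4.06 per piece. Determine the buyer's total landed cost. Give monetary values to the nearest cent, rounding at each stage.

Total landed cost: CAD 113812.15

CFR: the seller pays costs through ocean freight to the destination port, but not insurance.
Already in the invoice (seller's account under CFR): inland to port, export clearance, origin terminal — exclude.
CIF value = CFR price + insurance = 101523.94 + 64.39 = 101588.33
Ad valorem component: 101588.33 × 7.2% = 7314.36
Specific component: 691 × 4.06 = 2805.46
Import duty = 7314.36 + 2805.46 = 10119.82
Buyer bears: insurance 64.39 + delivery 2104.00 + duty 10119.82 = 12288.21
Landed cost = invoice 101523.94 + 12288.21 = 113812.15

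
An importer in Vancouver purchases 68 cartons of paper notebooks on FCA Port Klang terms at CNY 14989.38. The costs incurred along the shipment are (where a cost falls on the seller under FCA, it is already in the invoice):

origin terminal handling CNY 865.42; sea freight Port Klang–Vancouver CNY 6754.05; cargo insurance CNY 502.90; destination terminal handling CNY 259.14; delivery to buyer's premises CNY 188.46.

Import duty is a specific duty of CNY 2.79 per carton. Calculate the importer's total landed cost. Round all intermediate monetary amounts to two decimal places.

Total landed cost: CNY 23749.07

FCA: the seller delivers export-cleared goods to the carrier; the buyer bears costs from that point.
CIF value = FCA price + origin terminal + freight + insurance = 14989.38 + 865.42 + 6754.05 + 502.90 = 23111.75
Import duty = 68 × 2.79 = 189.72
Buyer bears: origin terminal 865.42 + freight 6754.05 + insurance 502.90 + destination terminal 259.14 + delivery 188.46 + duty 189.72 = 8759.69
Landed cost = invoice 14989.38 + 8759.69 = 23749.07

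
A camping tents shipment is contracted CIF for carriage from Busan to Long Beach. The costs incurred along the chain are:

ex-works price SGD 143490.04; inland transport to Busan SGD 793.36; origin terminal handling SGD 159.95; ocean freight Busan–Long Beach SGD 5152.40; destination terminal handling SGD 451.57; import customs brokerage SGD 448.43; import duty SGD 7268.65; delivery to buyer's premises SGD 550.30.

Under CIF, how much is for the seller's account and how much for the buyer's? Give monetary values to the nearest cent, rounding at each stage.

CIF: the seller pays costs through ocean freight and marine insurance to the destination port.
Seller's account: goods 143490.04 + inland to port 793.36 + origin terminal 159.95 + freight 5152.40 = 149595.75
Buyer's account: destination terminal 451.57 + brokerage 448.43 + duty 7268.65 + delivery 550.30 = 8718.95

Seller: SGD 149595.75; buyer: SGD 8718.95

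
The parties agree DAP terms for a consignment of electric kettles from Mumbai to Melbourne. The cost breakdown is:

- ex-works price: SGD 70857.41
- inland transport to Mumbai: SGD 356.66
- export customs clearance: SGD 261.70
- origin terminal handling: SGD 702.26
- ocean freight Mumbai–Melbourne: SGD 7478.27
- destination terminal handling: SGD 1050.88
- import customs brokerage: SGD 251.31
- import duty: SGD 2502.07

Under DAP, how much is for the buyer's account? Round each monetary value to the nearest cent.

Buyer's account: SGD 2753.38

DAP: the seller bears all costs to the named destination except import duty and clearance.
Seller's account: goods 70857.41 + inland to port 356.66 + export clearance 261.70 + origin terminal 702.26 + freight 7478.27 + destination terminal 1050.88 = 80707.18
Buyer's account: brokerage 251.31 + duty 2502.07 = 2753.38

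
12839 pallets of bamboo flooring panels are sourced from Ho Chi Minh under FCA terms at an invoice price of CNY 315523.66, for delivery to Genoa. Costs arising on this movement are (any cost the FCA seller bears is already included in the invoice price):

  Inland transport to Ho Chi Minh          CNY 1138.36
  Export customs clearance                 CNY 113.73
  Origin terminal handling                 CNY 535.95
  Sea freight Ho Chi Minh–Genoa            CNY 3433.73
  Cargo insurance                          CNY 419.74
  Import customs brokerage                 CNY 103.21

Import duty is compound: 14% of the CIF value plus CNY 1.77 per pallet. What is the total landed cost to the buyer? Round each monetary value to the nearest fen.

FCA: the seller delivers export-cleared goods to the carrier; the buyer bears costs from that point.
Already in the invoice (seller's account under FCA): inland to port, export clearance — exclude.
CIF value = FCA price + origin terminal + freight + insurance = 315523.66 + 535.95 + 3433.73 + 419.74 = 319913.08
Ad valorem component: 319913.08 × 14% = 44787.83
Specific component: 12839 × 1.77 = 22725.03
Import duty = 44787.83 + 22725.03 = 67512.86
Buyer bears: origin terminal 535.95 + freight 3433.73 + insurance 419.74 + brokerage 103.21 + duty 67512.86 = 72005.49
Landed cost = invoice 315523.66 + 72005.49 = 387529.15

Total landed cost: CNY 387529.15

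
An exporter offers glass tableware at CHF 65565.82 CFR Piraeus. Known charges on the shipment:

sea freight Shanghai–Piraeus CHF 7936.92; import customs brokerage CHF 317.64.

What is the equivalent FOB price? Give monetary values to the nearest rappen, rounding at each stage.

Not relevant to the conversion: brokerage — on the buyer under both terms; not part of either seller's price.
From CFR to FOB, the seller no longer bears: freight.
FOB price = 65565.82 − 7936.92 = 57628.90

FOB price: CHF 57628.90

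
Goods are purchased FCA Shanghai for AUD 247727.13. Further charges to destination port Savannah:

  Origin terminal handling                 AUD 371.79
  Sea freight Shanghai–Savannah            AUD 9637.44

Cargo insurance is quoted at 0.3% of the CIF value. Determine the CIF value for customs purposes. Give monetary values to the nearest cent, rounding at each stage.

Let C be the CIF value. C = FCA price + pre-shipment costs + freight + 0.3% × C
C − 0.3% × C = 247727.13 + 371.79 + 9637.44
0.997 × C = 257736.36
C = 257736.36 / 0.997 = 258511.90
Insurance premium = 0.3% × 258511.90 = 775.54

CIF value: AUD 258511.90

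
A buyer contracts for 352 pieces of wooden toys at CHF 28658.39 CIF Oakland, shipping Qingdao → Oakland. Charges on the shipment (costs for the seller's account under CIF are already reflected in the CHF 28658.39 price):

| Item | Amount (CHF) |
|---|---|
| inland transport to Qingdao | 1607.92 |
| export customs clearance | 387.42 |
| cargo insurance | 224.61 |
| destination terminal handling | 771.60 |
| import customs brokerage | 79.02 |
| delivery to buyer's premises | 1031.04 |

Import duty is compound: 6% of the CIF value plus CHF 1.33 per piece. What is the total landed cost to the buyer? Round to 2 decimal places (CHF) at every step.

CIF: the seller pays costs through ocean freight and marine insurance to the destination port.
Already in the invoice (seller's account under CIF): inland to port, export clearance, insurance — exclude.
The CIF price already equals the CIF value: 28658.39
Ad valorem component: 28658.39 × 6% = 1719.50
Specific component: 352 × 1.33 = 468.16
Import duty = 1719.50 + 468.16 = 2187.66
Buyer bears: destination terminal 771.60 + brokerage 79.02 + delivery 1031.04 + duty 2187.66 = 4069.32
Landed cost = invoice 28658.39 + 4069.32 = 32727.71

Total landed cost: CHF 32727.71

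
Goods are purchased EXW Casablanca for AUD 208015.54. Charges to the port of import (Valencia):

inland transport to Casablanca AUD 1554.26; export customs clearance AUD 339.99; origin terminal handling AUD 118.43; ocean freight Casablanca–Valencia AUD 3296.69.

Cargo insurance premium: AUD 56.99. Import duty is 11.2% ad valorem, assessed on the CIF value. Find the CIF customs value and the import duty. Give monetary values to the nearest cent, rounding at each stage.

CIF = EXW price + pre-shipment costs + freight + insurance
CIF = 208015.54 + 1554.26 + 339.99 + 118.43 + 3296.69 + 56.99 = 213381.90
Import duty = 213381.90 × 11.2% = 23898.77

CIF value: AUD 213381.90; import duty: AUD 23898.77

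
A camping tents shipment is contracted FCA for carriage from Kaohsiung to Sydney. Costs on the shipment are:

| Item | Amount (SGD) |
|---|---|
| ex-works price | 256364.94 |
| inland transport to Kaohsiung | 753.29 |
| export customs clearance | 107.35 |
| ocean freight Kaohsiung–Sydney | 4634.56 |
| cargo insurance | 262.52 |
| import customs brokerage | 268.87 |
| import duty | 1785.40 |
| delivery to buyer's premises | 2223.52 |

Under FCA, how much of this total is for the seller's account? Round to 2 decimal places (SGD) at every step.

FCA: the seller delivers export-cleared goods to the carrier; the buyer bears costs from that point.
Seller's account: goods 256364.94 + inland to port 753.29 + export clearance 107.35 = 257225.58
Buyer's account: freight 4634.56 + insurance 262.52 + brokerage 268.87 + duty 1785.40 + delivery 2223.52 = 9174.87

Seller's account: SGD 257225.58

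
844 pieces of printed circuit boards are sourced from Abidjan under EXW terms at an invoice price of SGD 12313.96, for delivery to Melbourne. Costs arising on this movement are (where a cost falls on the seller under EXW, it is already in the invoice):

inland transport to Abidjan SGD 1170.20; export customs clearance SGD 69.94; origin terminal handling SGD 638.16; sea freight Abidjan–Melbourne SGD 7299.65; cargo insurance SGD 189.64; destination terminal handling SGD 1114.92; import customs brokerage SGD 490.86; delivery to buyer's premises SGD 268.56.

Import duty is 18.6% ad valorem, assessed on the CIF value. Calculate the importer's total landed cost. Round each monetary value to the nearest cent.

EXW: the seller makes goods available at their premises; the buyer bears all onward costs.
CIF value = EXW price + inland to port + export clearance + origin terminal + freight + insurance = 12313.96 + 1170.20 + 69.94 + 638.16 + 7299.65 + 189.64 = 21681.55
Import duty = 21681.55 × 18.6% = 4032.77
Buyer bears: inland to port 1170.20 + export clearance 69.94 + origin terminal 638.16 + freight 7299.65 + insurance 189.64 + destination terminal 1114.92 + brokerage 490.86 + delivery 268.56 + duty 4032.77 = 15274.70
Landed cost = invoice 12313.96 + 15274.70 = 27588.66

Total landed cost: SGD 27588.66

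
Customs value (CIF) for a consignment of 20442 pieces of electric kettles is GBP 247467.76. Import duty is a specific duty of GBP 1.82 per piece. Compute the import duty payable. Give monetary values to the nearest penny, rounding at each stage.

Import duty = 20442 × 1.82 = 37204.44

Import duty: GBP 37204.44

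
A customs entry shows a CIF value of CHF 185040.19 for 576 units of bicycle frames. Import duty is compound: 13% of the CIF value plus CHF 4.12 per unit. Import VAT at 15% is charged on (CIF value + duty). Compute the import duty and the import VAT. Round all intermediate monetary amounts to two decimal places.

Ad valorem component: 185040.19 × 13% = 24055.22
Specific component: 576 × 4.12 = 2373.12
Import duty = 24055.22 + 2373.12 = 26428.34
VAT base = CIF + duty = 185040.19 + 26428.34 = 211468.53
Import VAT = 211468.53 × 15% = 31720.28

Import duty: CHF 26428.34; import VAT: CHF 31720.28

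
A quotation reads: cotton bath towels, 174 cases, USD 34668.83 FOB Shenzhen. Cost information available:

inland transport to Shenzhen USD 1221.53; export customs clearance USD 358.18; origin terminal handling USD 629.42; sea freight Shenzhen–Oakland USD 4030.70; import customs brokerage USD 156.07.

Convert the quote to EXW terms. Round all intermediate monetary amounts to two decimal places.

EXW price: USD 32459.70

Not relevant to the conversion: brokerage, freight — on the buyer under both terms; not part of either seller's price.
From FOB to EXW, the seller no longer bears: inland to port, export clearance, origin terminal.
EXW price = 34668.83 − 1221.53 − 358.18 − 629.42 = 32459.70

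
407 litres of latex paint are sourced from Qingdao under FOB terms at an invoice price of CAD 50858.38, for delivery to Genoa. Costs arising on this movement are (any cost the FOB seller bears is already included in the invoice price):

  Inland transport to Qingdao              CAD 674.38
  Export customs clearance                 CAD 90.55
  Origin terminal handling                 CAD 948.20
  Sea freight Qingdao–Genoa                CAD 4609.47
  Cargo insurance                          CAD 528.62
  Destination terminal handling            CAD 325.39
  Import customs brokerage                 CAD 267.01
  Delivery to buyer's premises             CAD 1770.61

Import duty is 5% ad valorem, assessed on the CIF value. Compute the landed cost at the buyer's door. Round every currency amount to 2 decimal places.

FOB: the seller bears costs until goods are on board at the origin port; the buyer bears freight, insurance and all costs thereafter.
Already in the invoice (seller's account under FOB): inland to port, export clearance, origin terminal — exclude.
CIF value = FOB price + freight + insurance = 50858.38 + 4609.47 + 528.62 = 55996.47
Import duty = 55996.47 × 5% = 2799.82
Buyer bears: freight 4609.47 + insurance 528.62 + destination terminal 325.39 + brokerage 267.01 + delivery 1770.61 + duty 2799.82 = 10300.92
Landed cost = invoice 50858.38 + 10300.92 = 61159.30

Total landed cost: CAD 61159.30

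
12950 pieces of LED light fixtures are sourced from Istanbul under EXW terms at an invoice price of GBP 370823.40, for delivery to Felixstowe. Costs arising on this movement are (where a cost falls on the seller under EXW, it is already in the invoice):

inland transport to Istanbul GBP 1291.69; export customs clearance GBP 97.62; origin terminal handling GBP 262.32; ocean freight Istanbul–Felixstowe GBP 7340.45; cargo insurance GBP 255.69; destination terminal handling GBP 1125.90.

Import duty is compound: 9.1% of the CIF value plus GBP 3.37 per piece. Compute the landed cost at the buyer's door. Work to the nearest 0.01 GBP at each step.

EXW: the seller makes goods available at their premises; the buyer bears all onward costs.
CIF value = EXW price + inland to port + export clearance + origin terminal + freight + insurance = 370823.40 + 1291.69 + 97.62 + 262.32 + 7340.45 + 255.69 = 380071.17
Ad valorem component: 380071.17 × 9.1% = 34586.48
Specific component: 12950 × 3.37 = 43641.50
Import duty = 34586.48 + 43641.50 = 78227.98
Buyer bears: inland to port 1291.69 + export clearance 97.62 + origin terminal 262.32 + freight 7340.45 + insurance 255.69 + destination terminal 1125.90 + duty 78227.98 = 88601.65
Landed cost = invoice 370823.40 + 88601.65 = 459425.05

Total landed cost: GBP 459425.05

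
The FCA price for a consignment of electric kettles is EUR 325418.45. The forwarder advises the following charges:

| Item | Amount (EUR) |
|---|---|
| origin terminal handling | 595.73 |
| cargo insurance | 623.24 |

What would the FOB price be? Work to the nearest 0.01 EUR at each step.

Not relevant to the conversion: insurance — on the buyer under both terms; not part of either seller's price.
From FCA to FOB, the seller additionally bears: origin terminal.
FOB price = 325418.45 + 595.73 = 326014.18

FOB price: EUR 326014.18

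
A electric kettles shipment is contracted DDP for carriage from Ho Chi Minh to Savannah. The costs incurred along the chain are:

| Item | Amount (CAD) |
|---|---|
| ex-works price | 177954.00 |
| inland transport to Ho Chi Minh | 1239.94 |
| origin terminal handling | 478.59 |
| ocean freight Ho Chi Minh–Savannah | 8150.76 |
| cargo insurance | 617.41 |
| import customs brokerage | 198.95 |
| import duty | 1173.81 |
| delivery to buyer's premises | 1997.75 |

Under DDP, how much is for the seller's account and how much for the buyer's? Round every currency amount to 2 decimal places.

Seller: CAD 191811.21; buyer: CAD 0.00

DDP: the seller bears all costs including import duty.
Seller's account: goods 177954.00 + inland to port 1239.94 + origin terminal 478.59 + freight 8150.76 + insurance 617.41 + brokerage 198.95 + duty 1173.81 + delivery 1997.75 = 191811.21
Buyer's account: 0.00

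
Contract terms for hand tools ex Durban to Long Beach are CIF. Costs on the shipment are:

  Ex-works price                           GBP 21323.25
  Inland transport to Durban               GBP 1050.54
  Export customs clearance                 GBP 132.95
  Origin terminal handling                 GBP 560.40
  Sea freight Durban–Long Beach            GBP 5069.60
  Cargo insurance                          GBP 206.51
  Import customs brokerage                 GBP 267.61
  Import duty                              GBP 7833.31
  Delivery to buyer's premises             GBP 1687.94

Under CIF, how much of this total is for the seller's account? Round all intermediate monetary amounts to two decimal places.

CIF: the seller pays costs through ocean freight and marine insurance to the destination port.
Seller's account: goods 21323.25 + inland to port 1050.54 + export clearance 132.95 + origin terminal 560.40 + freight 5069.60 + insurance 206.51 = 28343.25
Buyer's account: brokerage 267.61 + duty 7833.31 + delivery 1687.94 = 9788.86

Seller's account: GBP 28343.25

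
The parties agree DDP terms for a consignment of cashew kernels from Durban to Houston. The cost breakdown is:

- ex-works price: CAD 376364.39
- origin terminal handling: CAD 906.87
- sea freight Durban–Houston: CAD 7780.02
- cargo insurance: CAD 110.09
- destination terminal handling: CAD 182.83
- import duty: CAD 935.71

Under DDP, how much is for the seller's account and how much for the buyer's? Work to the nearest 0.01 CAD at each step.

DDP: the seller bears all costs including import duty.
Seller's account: goods 376364.39 + origin terminal 906.87 + freight 7780.02 + insurance 110.09 + destination terminal 182.83 + duty 935.71 = 386279.91
Buyer's account: 0.00

Seller: CAD 386279.91; buyer: CAD 0.00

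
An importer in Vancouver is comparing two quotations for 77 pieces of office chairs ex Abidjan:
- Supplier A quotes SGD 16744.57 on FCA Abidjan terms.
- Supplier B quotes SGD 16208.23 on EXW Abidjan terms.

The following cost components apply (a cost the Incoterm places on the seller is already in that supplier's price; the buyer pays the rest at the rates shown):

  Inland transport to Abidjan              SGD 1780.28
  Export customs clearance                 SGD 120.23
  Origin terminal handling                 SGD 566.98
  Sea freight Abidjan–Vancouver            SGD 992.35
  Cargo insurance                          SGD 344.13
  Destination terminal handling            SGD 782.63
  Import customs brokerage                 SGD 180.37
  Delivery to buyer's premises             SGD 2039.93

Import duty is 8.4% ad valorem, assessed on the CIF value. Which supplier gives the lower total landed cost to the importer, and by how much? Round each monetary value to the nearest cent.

Supplier A (FCA):
CIF value = FCA price + origin terminal + freight + insurance = 16744.57 + 566.98 + 992.35 + 344.13 = 18648.03
Import duty = 18648.03 × 8.4% = 1566.43
Buyer bears (A): 566.98 + 992.35 + 344.13 + 782.63 + 180.37 + 2039.93 = 4906.39
Landed cost (A) = invoice 16744.57 + 4906.39 + duty 1566.43 = 23217.39
Supplier B (EXW):
CIF value = EXW price + inland to port + export clearance + origin terminal + freight + insurance = 16208.23 + 1780.28 + 120.23 + 566.98 + 992.35 + 344.13 = 20012.20
Import duty = 20012.20 × 8.4% = 1681.02
Buyer bears (B): 1780.28 + 120.23 + 566.98 + 992.35 + 344.13 + 782.63 + 180.37 + 2039.93 = 6806.90
Landed cost (B) = invoice 16208.23 + 6806.90 + duty 1681.02 = 24696.15
Difference = |23217.39 − 24696.15| = 1478.76

Supplier A is cheaper by SGD 1478.76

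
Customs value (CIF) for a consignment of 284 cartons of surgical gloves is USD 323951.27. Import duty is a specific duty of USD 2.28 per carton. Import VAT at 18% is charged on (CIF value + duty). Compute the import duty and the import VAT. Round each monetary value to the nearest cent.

Import duty = 284 × 2.28 = 647.52
VAT base = CIF + duty = 323951.27 + 647.52 = 324598.79
Import VAT = 324598.79 × 18% = 58427.78

Import duty: USD 647.52; import VAT: USD 58427.78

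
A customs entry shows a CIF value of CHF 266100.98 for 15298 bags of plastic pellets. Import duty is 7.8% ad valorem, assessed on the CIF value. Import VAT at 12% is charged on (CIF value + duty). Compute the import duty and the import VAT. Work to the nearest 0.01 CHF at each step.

Import duty: CHF 20755.88; import VAT: CHF 34422.82

Import duty = 266100.98 × 7.8% = 20755.88
VAT base = CIF + duty = 266100.98 + 20755.88 = 286856.86
Import VAT = 286856.86 × 12% = 34422.82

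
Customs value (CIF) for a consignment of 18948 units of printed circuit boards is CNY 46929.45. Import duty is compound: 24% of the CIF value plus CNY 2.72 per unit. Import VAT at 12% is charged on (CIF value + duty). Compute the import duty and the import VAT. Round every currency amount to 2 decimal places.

Ad valorem component: 46929.45 × 24% = 11263.07
Specific component: 18948 × 2.72 = 51538.56
Import duty = 11263.07 + 51538.56 = 62801.63
VAT base = CIF + duty = 46929.45 + 62801.63 = 109731.08
Import VAT = 109731.08 × 12% = 13167.73

Import duty: CNY 62801.63; import VAT: CNY 13167.73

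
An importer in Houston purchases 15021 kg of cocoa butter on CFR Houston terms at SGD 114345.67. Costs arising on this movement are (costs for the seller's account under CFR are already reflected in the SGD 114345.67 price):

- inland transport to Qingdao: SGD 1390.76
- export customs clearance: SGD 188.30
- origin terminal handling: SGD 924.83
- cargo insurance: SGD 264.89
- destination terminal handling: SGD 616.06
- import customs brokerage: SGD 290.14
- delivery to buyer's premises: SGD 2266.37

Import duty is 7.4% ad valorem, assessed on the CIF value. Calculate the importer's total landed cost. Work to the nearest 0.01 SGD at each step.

Total landed cost: SGD 126264.31

CFR: the seller pays costs through ocean freight to the destination port, but not insurance.
Already in the invoice (seller's account under CFR): inland to port, export clearance, origin terminal — exclude.
CIF value = CFR price + insurance = 114345.67 + 264.89 = 114610.56
Import duty = 114610.56 × 7.4% = 8481.18
Buyer bears: insurance 264.89 + destination terminal 616.06 + brokerage 290.14 + delivery 2266.37 + duty 8481.18 = 11918.64
Landed cost = invoice 114345.67 + 11918.64 = 126264.31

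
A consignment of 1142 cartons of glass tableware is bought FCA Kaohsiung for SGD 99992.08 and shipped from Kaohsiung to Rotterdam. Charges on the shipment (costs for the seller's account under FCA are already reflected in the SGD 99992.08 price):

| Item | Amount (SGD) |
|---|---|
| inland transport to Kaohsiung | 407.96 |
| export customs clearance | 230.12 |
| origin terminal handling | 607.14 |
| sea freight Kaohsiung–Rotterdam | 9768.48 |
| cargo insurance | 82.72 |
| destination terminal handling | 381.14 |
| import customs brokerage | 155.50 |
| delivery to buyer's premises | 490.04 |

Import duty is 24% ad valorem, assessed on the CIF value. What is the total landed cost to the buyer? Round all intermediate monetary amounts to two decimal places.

Total landed cost: SGD 137985.20

FCA: the seller delivers export-cleared goods to the carrier; the buyer bears costs from that point.
Already in the invoice (seller's account under FCA): inland to port, export clearance — exclude.
CIF value = FCA price + origin terminal + freight + insurance = 99992.08 + 607.14 + 9768.48 + 82.72 = 110450.42
Import duty = 110450.42 × 24% = 26508.10
Buyer bears: origin terminal 607.14 + freight 9768.48 + insurance 82.72 + destination terminal 381.14 + brokerage 155.50 + delivery 490.04 + duty 26508.10 = 37993.12
Landed cost = invoice 99992.08 + 37993.12 = 137985.20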